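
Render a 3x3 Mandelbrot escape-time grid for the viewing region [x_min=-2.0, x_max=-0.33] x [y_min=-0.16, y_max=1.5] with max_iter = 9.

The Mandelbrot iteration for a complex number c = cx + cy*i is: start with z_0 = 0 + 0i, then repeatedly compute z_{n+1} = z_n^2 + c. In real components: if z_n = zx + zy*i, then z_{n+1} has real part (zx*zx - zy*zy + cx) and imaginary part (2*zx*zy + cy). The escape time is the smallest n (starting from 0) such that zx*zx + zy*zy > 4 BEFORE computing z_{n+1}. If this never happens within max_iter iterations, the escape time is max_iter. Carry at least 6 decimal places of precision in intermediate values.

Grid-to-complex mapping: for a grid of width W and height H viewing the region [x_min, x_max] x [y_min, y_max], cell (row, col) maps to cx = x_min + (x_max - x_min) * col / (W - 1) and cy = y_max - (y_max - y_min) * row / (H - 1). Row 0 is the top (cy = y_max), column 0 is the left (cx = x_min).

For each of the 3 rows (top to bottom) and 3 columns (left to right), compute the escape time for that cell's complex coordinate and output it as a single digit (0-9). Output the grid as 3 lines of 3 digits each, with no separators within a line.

Answer: 122
139
199

Derivation:
(row=0, col=0): c = -2.0000 + 1.5000i → escape time 1
(row=0, col=1): c = -1.1650 + 1.5000i → escape time 2
(row=0, col=2): c = -0.3300 + 1.5000i → escape time 2
(row=1, col=0): c = -2.0000 + 0.6700i → escape time 1
(row=1, col=1): c = -1.1650 + 0.6700i → escape time 3
(row=1, col=2): c = -0.3300 + 0.6700i → escape time 9
(row=2, col=0): c = -2.0000 + -0.1600i → escape time 1
(row=2, col=1): c = -1.1650 + -0.1600i → escape time 9
(row=2, col=2): c = -0.3300 + -0.1600i → escape time 9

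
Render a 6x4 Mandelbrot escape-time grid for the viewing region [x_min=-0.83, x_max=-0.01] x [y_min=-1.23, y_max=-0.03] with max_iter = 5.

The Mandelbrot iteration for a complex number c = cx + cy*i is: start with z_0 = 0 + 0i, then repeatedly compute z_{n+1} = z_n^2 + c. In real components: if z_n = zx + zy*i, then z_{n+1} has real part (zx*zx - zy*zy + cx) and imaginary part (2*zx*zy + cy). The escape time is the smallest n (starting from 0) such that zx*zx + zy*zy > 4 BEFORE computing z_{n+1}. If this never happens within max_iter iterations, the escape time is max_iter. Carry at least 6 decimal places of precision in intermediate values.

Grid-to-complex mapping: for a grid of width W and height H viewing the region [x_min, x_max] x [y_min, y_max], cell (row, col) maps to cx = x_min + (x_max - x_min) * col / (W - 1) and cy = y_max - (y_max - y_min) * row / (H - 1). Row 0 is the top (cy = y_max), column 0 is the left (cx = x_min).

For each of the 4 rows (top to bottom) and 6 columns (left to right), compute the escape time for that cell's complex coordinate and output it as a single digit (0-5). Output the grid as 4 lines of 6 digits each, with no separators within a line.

(row=0, col=0): c = -0.8300 + -0.0300i → escape time 5
(row=0, col=1): c = -0.6660 + -0.0300i → escape time 5
(row=0, col=2): c = -0.5020 + -0.0300i → escape time 5
(row=0, col=3): c = -0.3380 + -0.0300i → escape time 5
(row=0, col=4): c = -0.1740 + -0.0300i → escape time 5
(row=0, col=5): c = -0.0100 + -0.0300i → escape time 5
(row=1, col=0): c = -0.8300 + -0.4300i → escape time 5
(row=1, col=1): c = -0.6660 + -0.4300i → escape time 5
(row=1, col=2): c = -0.5020 + -0.4300i → escape time 5
(row=1, col=3): c = -0.3380 + -0.4300i → escape time 5
(row=1, col=4): c = -0.1740 + -0.4300i → escape time 5
(row=1, col=5): c = -0.0100 + -0.4300i → escape time 5
(row=2, col=0): c = -0.8300 + -0.8300i → escape time 4
(row=2, col=1): c = -0.6660 + -0.8300i → escape time 4
(row=2, col=2): c = -0.5020 + -0.8300i → escape time 5
(row=2, col=3): c = -0.3380 + -0.8300i → escape time 5
(row=2, col=4): c = -0.1740 + -0.8300i → escape time 5
(row=2, col=5): c = -0.0100 + -0.8300i → escape time 5
(row=3, col=0): c = -0.8300 + -1.2300i → escape time 3
(row=3, col=1): c = -0.6660 + -1.2300i → escape time 3
(row=3, col=2): c = -0.5020 + -1.2300i → escape time 3
(row=3, col=3): c = -0.3380 + -1.2300i → escape time 3
(row=3, col=4): c = -0.1740 + -1.2300i → escape time 3
(row=3, col=5): c = -0.0100 + -1.2300i → escape time 3

Answer: 555555
555555
445555
333333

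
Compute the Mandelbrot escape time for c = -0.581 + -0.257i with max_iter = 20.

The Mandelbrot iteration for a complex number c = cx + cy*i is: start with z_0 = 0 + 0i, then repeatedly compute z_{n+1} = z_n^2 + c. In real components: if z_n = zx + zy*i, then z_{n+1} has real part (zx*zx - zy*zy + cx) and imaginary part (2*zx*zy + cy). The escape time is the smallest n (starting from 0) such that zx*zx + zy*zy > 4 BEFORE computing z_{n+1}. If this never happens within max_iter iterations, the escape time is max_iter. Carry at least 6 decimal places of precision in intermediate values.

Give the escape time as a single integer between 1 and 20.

Answer: 20

Derivation:
z_0 = 0 + 0i, c = -0.5810 + -0.2570i
Iter 1: z = -0.5810 + -0.2570i, |z|^2 = 0.4036
Iter 2: z = -0.3095 + 0.0416i, |z|^2 = 0.0975
Iter 3: z = -0.4870 + -0.2828i, |z|^2 = 0.3171
Iter 4: z = -0.4238 + 0.0184i, |z|^2 = 0.1800
Iter 5: z = -0.4017 + -0.2726i, |z|^2 = 0.2357
Iter 6: z = -0.4939 + -0.0380i, |z|^2 = 0.2454
Iter 7: z = -0.3385 + -0.2195i, |z|^2 = 0.1627
Iter 8: z = -0.5146 + -0.1084i, |z|^2 = 0.2766
Iter 9: z = -0.3279 + -0.1454i, |z|^2 = 0.1287
Iter 10: z = -0.4946 + -0.1616i, |z|^2 = 0.2707
Iter 11: z = -0.3625 + -0.0971i, |z|^2 = 0.1408
Iter 12: z = -0.4590 + -0.1866i, |z|^2 = 0.2455
Iter 13: z = -0.4051 + -0.0857i, |z|^2 = 0.1715
Iter 14: z = -0.4242 + -0.1876i, |z|^2 = 0.2151
Iter 15: z = -0.4362 + -0.0979i, |z|^2 = 0.1999
Iter 16: z = -0.4003 + -0.1716i, |z|^2 = 0.1897
Iter 17: z = -0.4502 + -0.1196i, |z|^2 = 0.2170
Iter 18: z = -0.3926 + -0.1493i, |z|^2 = 0.1764
Iter 19: z = -0.4492 + -0.1398i, |z|^2 = 0.2213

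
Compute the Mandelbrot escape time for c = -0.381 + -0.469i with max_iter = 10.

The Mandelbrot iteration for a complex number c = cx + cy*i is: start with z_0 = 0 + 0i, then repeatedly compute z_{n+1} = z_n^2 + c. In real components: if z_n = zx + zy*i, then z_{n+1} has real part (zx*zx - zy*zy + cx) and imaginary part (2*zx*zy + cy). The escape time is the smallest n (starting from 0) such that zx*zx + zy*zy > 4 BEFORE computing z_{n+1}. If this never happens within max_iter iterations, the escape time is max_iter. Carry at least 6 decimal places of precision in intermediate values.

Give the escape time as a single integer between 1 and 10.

z_0 = 0 + 0i, c = -0.3810 + -0.4690i
Iter 1: z = -0.3810 + -0.4690i, |z|^2 = 0.3651
Iter 2: z = -0.4558 + -0.1116i, |z|^2 = 0.2202
Iter 3: z = -0.1857 + -0.3672i, |z|^2 = 0.1694
Iter 4: z = -0.4814 + -0.3326i, |z|^2 = 0.3424
Iter 5: z = -0.2599 + -0.1488i, |z|^2 = 0.0897
Iter 6: z = -0.3356 + -0.3917i, |z|^2 = 0.2660
Iter 7: z = -0.4218 + -0.2061i, |z|^2 = 0.2204
Iter 8: z = -0.2456 + -0.2951i, |z|^2 = 0.1474
Iter 9: z = -0.4078 + -0.3240i, |z|^2 = 0.2713

Answer: 10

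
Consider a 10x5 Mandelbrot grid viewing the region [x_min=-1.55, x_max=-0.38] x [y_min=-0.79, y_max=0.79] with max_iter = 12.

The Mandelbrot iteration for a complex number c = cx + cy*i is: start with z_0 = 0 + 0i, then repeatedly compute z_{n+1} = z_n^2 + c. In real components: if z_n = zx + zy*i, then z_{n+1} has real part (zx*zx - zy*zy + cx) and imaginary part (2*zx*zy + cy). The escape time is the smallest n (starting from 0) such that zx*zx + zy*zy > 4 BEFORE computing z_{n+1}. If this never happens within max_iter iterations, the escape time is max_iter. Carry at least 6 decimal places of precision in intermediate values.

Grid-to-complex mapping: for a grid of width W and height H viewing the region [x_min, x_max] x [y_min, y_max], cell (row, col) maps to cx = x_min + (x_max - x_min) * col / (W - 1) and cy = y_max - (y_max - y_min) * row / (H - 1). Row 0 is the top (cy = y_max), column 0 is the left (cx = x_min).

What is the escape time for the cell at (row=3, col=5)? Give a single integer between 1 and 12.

z_0 = 0 + 0i, c = -0.9000 + -0.3950i
Iter 1: z = -0.9000 + -0.3950i, |z|^2 = 0.9660
Iter 2: z = -0.2460 + 0.3160i, |z|^2 = 0.1604
Iter 3: z = -0.9393 + -0.5505i, |z|^2 = 1.1854
Iter 4: z = -0.3207 + 0.6392i, |z|^2 = 0.5114
Iter 5: z = -1.2057 + -0.8050i, |z|^2 = 2.1017
Iter 6: z = -0.0943 + 1.5461i, |z|^2 = 2.3993
Iter 7: z = -3.2815 + -0.6865i, |z|^2 = 11.2397
Escaped at iteration 7

Answer: 7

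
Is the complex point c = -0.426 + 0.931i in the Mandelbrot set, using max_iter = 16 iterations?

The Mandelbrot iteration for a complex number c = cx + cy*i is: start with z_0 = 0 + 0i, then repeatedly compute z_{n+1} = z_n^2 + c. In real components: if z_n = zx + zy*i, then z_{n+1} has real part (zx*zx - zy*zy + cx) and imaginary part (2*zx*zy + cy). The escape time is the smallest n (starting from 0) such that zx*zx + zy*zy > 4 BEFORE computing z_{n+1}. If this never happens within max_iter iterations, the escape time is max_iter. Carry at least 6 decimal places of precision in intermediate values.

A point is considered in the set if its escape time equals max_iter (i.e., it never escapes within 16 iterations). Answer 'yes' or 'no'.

Answer: no

Derivation:
z_0 = 0 + 0i, c = -0.4260 + 0.9310i
Iter 1: z = -0.4260 + 0.9310i, |z|^2 = 1.0482
Iter 2: z = -1.1113 + 0.1378i, |z|^2 = 1.2539
Iter 3: z = 0.7900 + 0.6248i, |z|^2 = 1.0144
Iter 4: z = -0.1923 + 1.9181i, |z|^2 = 3.7160
Iter 5: z = -4.0680 + 0.1934i, |z|^2 = 16.5864
Escaped at iteration 5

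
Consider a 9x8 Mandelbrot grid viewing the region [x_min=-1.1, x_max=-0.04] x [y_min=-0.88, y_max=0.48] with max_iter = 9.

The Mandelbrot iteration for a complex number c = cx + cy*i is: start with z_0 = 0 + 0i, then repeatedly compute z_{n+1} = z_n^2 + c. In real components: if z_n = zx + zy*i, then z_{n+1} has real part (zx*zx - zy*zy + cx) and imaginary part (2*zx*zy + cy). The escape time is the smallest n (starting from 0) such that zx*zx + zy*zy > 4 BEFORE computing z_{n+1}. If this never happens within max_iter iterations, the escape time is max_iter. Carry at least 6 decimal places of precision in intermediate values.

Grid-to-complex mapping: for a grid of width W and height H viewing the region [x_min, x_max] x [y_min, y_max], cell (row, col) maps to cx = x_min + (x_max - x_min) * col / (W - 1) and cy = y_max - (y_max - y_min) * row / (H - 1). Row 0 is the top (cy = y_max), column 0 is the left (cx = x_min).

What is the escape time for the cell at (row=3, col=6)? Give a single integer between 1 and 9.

Answer: 9

Derivation:
z_0 = 0 + 0i, c = -0.3050 + -0.1029i
Iter 1: z = -0.3050 + -0.1029i, |z|^2 = 0.1036
Iter 2: z = -0.2226 + -0.0401i, |z|^2 = 0.0511
Iter 3: z = -0.2571 + -0.0850i, |z|^2 = 0.0733
Iter 4: z = -0.2461 + -0.0592i, |z|^2 = 0.0641
Iter 5: z = -0.2479 + -0.0737i, |z|^2 = 0.0669
Iter 6: z = -0.2490 + -0.0663i, |z|^2 = 0.0664
Iter 7: z = -0.2474 + -0.0698i, |z|^2 = 0.0661
Iter 8: z = -0.2487 + -0.0683i, |z|^2 = 0.0665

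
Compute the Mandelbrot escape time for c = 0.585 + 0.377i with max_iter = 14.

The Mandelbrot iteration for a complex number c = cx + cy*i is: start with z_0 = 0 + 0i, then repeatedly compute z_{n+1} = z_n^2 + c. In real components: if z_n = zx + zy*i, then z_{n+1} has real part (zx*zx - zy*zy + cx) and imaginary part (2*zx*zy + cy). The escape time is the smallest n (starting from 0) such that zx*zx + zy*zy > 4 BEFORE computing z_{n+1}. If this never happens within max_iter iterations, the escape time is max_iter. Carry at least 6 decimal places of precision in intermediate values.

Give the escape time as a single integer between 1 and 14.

z_0 = 0 + 0i, c = 0.5850 + 0.3770i
Iter 1: z = 0.5850 + 0.3770i, |z|^2 = 0.4844
Iter 2: z = 0.7851 + 0.8181i, |z|^2 = 1.2856
Iter 3: z = 0.5321 + 1.6616i, |z|^2 = 3.0439
Iter 4: z = -1.8926 + 2.1452i, |z|^2 = 8.1842
Escaped at iteration 4

Answer: 4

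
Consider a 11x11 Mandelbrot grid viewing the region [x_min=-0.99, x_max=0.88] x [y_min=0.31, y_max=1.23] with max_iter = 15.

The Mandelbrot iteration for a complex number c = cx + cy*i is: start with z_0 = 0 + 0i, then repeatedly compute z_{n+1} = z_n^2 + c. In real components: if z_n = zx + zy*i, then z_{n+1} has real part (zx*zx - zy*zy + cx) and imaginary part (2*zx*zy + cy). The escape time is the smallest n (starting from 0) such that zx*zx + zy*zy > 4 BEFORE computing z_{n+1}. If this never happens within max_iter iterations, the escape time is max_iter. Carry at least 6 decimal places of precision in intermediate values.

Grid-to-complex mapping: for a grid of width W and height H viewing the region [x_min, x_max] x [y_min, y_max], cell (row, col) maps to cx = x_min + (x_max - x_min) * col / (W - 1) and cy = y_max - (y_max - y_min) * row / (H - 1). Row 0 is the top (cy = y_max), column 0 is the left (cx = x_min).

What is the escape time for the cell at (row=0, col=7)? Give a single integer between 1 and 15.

z_0 = 0 + 0i, c = 0.3190 + 1.2300i
Iter 1: z = 0.3190 + 1.2300i, |z|^2 = 1.6147
Iter 2: z = -1.0921 + 2.0147i, |z|^2 = 5.2519
Escaped at iteration 2

Answer: 2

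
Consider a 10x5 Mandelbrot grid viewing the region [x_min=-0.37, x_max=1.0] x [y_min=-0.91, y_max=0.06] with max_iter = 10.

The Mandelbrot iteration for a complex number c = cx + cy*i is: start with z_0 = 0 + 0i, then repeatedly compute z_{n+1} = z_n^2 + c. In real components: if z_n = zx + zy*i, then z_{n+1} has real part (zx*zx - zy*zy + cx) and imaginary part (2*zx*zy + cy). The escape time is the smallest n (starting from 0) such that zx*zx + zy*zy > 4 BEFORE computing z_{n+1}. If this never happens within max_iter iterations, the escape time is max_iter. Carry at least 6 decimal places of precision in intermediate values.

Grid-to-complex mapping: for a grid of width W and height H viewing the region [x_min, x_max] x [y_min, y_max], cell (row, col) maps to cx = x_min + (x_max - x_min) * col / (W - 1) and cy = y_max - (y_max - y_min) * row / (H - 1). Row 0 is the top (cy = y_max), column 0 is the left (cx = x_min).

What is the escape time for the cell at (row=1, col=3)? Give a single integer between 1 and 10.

Answer: 10

Derivation:
z_0 = 0 + 0i, c = 0.0867 + -0.1825i
Iter 1: z = 0.0867 + -0.1825i, |z|^2 = 0.0408
Iter 2: z = 0.0609 + -0.2141i, |z|^2 = 0.0496
Iter 3: z = 0.0445 + -0.2086i, |z|^2 = 0.0455
Iter 4: z = 0.0451 + -0.2011i, |z|^2 = 0.0425
Iter 5: z = 0.0483 + -0.2007i, |z|^2 = 0.0426
Iter 6: z = 0.0487 + -0.2019i, |z|^2 = 0.0431
Iter 7: z = 0.0483 + -0.2022i, |z|^2 = 0.0432
Iter 8: z = 0.0481 + -0.2020i, |z|^2 = 0.0431
Iter 9: z = 0.0482 + -0.2019i, |z|^2 = 0.0431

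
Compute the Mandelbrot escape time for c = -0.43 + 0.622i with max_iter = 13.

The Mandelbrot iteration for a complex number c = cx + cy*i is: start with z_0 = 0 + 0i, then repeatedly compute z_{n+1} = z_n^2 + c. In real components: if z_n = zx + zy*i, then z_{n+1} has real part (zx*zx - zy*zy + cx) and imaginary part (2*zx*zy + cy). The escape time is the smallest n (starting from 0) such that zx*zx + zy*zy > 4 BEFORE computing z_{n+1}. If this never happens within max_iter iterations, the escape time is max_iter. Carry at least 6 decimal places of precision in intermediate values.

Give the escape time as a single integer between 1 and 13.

Answer: 12

Derivation:
z_0 = 0 + 0i, c = -0.4300 + 0.6220i
Iter 1: z = -0.4300 + 0.6220i, |z|^2 = 0.5718
Iter 2: z = -0.6320 + 0.0871i, |z|^2 = 0.4070
Iter 3: z = -0.0382 + 0.5119i, |z|^2 = 0.2635
Iter 4: z = -0.6906 + 0.5829i, |z|^2 = 0.8167
Iter 5: z = -0.2928 + -0.1831i, |z|^2 = 0.1193
Iter 6: z = -0.3778 + 0.7293i, |z|^2 = 0.6745
Iter 7: z = -0.8191 + 0.0710i, |z|^2 = 0.6759
Iter 8: z = 0.2359 + 0.5057i, |z|^2 = 0.3114
Iter 9: z = -0.6301 + 0.8606i, |z|^2 = 1.1376
Iter 10: z = -0.7735 + -0.4625i, |z|^2 = 0.8122
Iter 11: z = -0.0455 + 1.3375i, |z|^2 = 1.7910
Iter 12: z = -2.2168 + 0.5002i, |z|^2 = 5.1644
Escaped at iteration 12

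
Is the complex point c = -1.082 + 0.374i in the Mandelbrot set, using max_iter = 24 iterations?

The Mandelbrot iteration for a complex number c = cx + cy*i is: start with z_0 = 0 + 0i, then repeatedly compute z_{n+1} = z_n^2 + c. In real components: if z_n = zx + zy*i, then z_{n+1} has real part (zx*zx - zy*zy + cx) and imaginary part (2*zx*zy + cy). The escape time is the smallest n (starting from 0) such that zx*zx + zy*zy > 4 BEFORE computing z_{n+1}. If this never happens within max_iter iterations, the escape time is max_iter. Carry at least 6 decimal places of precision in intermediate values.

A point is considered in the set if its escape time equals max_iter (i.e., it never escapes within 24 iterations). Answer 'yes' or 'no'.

z_0 = 0 + 0i, c = -1.0820 + 0.3740i
Iter 1: z = -1.0820 + 0.3740i, |z|^2 = 1.3106
Iter 2: z = -0.0512 + -0.4353i, |z|^2 = 0.1921
Iter 3: z = -1.2689 + 0.4185i, |z|^2 = 1.7853
Iter 4: z = 0.3529 + -0.6882i, |z|^2 = 0.5981
Iter 5: z = -1.4310 + -0.1118i, |z|^2 = 2.0603
Iter 6: z = 0.9533 + 0.6938i, |z|^2 = 1.3902
Iter 7: z = -0.6547 + 1.6969i, |z|^2 = 3.3079
Iter 8: z = -3.5327 + -1.8478i, |z|^2 = 15.8946
Escaped at iteration 8

Answer: no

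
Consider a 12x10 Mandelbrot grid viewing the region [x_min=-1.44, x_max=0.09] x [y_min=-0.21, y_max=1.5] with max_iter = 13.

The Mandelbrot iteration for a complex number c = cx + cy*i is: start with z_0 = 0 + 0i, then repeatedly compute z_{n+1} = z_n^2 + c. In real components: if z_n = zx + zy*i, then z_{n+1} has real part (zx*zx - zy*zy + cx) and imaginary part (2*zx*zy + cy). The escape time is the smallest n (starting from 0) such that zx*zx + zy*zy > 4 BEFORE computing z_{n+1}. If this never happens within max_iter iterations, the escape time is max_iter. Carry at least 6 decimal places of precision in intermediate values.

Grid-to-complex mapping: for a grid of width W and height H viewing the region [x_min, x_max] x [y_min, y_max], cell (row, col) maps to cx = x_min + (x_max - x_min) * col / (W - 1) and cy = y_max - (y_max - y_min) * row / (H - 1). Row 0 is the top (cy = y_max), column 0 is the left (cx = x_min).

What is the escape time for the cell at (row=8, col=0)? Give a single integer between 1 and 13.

z_0 = 0 + 0i, c = -1.4400 + -0.0200i
Iter 1: z = -1.4400 + -0.0200i, |z|^2 = 2.0740
Iter 2: z = 0.6332 + 0.0376i, |z|^2 = 0.4024
Iter 3: z = -1.0405 + 0.0276i, |z|^2 = 1.0833
Iter 4: z = -0.3582 + -0.0775i, |z|^2 = 0.1343
Iter 5: z = -1.3177 + 0.0355i, |z|^2 = 1.7376
Iter 6: z = 0.2951 + -0.1135i, |z|^2 = 0.1000
Iter 7: z = -1.3658 + -0.0870i, |z|^2 = 1.8730
Iter 8: z = 0.4179 + 0.2177i, |z|^2 = 0.2220
Iter 9: z = -1.3128 + 0.1619i, |z|^2 = 1.7496
Iter 10: z = 0.2571 + -0.4452i, |z|^2 = 0.2643
Iter 11: z = -1.5720 + -0.2489i, |z|^2 = 2.5333
Iter 12: z = 0.9694 + 0.7627i, |z|^2 = 1.5213

Answer: 13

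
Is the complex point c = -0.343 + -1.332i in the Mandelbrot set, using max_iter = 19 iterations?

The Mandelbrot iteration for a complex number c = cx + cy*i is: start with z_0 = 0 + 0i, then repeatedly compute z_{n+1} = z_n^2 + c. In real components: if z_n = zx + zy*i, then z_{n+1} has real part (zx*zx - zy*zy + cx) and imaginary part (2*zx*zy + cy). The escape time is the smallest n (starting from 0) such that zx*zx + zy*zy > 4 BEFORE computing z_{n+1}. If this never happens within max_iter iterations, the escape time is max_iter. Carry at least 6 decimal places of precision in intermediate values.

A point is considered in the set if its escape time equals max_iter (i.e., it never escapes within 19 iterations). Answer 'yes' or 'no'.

Answer: no

Derivation:
z_0 = 0 + 0i, c = -0.3430 + -1.3320i
Iter 1: z = -0.3430 + -1.3320i, |z|^2 = 1.8919
Iter 2: z = -1.9996 + -0.4182i, |z|^2 = 4.1732
Escaped at iteration 2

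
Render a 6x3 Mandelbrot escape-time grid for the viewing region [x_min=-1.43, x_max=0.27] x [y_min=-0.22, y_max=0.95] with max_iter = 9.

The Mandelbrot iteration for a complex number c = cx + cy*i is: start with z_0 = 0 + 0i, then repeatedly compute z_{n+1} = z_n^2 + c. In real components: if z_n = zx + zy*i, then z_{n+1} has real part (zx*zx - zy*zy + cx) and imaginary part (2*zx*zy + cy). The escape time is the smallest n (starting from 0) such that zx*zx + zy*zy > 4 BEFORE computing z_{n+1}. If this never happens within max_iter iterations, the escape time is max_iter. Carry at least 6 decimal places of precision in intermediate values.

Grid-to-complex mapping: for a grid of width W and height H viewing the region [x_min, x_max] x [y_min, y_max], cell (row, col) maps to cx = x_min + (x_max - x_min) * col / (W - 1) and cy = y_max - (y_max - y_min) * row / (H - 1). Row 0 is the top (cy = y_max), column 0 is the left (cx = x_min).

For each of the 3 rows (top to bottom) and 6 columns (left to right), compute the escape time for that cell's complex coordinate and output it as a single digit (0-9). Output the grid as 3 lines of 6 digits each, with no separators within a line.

Answer: 334594
589999
599999

Derivation:
(row=0, col=0): c = -1.4300 + 0.9500i → escape time 3
(row=0, col=1): c = -1.0900 + 0.9500i → escape time 3
(row=0, col=2): c = -0.7500 + 0.9500i → escape time 4
(row=0, col=3): c = -0.4100 + 0.9500i → escape time 5
(row=0, col=4): c = -0.0700 + 0.9500i → escape time 9
(row=0, col=5): c = 0.2700 + 0.9500i → escape time 4
(row=1, col=0): c = -1.4300 + 0.3650i → escape time 5
(row=1, col=1): c = -1.0900 + 0.3650i → escape time 8
(row=1, col=2): c = -0.7500 + 0.3650i → escape time 9
(row=1, col=3): c = -0.4100 + 0.3650i → escape time 9
(row=1, col=4): c = -0.0700 + 0.3650i → escape time 9
(row=1, col=5): c = 0.2700 + 0.3650i → escape time 9
(row=2, col=0): c = -1.4300 + -0.2200i → escape time 5
(row=2, col=1): c = -1.0900 + -0.2200i → escape time 9
(row=2, col=2): c = -0.7500 + -0.2200i → escape time 9
(row=2, col=3): c = -0.4100 + -0.2200i → escape time 9
(row=2, col=4): c = -0.0700 + -0.2200i → escape time 9
(row=2, col=5): c = 0.2700 + -0.2200i → escape time 9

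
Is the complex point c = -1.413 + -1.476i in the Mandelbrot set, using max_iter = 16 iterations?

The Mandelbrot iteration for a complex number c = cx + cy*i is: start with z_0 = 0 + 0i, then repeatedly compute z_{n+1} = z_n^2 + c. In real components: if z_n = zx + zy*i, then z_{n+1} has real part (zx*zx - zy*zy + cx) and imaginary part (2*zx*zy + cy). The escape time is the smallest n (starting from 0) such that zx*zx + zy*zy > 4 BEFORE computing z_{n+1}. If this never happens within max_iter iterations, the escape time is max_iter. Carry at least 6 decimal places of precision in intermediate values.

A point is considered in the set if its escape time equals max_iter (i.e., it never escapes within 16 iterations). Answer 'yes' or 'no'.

z_0 = 0 + 0i, c = -1.4130 + -1.4760i
Iter 1: z = -1.4130 + -1.4760i, |z|^2 = 4.1751
Escaped at iteration 1

Answer: no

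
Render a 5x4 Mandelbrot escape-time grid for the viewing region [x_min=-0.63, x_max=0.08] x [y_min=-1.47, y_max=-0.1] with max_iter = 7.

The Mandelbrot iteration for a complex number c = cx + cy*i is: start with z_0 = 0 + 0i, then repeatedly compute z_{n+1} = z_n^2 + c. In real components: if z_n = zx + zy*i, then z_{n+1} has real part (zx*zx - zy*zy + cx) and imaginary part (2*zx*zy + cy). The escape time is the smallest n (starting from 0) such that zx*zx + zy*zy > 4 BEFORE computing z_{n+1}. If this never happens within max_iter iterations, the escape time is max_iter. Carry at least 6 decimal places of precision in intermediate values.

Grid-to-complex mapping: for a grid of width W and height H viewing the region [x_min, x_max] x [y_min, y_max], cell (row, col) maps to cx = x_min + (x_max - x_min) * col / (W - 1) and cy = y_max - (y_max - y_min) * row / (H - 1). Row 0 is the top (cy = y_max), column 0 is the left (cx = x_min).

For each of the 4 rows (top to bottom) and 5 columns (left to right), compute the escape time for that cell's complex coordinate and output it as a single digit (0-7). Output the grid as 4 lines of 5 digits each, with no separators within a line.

(row=0, col=0): c = -0.6300 + -0.1000i → escape time 7
(row=0, col=1): c = -0.4525 + -0.1000i → escape time 7
(row=0, col=2): c = -0.2750 + -0.1000i → escape time 7
(row=0, col=3): c = -0.0975 + -0.1000i → escape time 7
(row=0, col=4): c = 0.0800 + -0.1000i → escape time 7
(row=1, col=0): c = -0.6300 + -0.5567i → escape time 7
(row=1, col=1): c = -0.4525 + -0.5567i → escape time 7
(row=1, col=2): c = -0.2750 + -0.5567i → escape time 7
(row=1, col=3): c = -0.0975 + -0.5567i → escape time 7
(row=1, col=4): c = 0.0800 + -0.5567i → escape time 7
(row=2, col=0): c = -0.6300 + -1.0133i → escape time 4
(row=2, col=1): c = -0.4525 + -1.0133i → escape time 4
(row=2, col=2): c = -0.2750 + -1.0133i → escape time 5
(row=2, col=3): c = -0.0975 + -1.0133i → escape time 7
(row=2, col=4): c = 0.0800 + -1.0133i → escape time 4
(row=3, col=0): c = -0.6300 + -1.4700i → escape time 2
(row=3, col=1): c = -0.4525 + -1.4700i → escape time 2
(row=3, col=2): c = -0.2750 + -1.4700i → escape time 2
(row=3, col=3): c = -0.0975 + -1.4700i → escape time 2
(row=3, col=4): c = 0.0800 + -1.4700i → escape time 2

Answer: 77777
77777
44574
22222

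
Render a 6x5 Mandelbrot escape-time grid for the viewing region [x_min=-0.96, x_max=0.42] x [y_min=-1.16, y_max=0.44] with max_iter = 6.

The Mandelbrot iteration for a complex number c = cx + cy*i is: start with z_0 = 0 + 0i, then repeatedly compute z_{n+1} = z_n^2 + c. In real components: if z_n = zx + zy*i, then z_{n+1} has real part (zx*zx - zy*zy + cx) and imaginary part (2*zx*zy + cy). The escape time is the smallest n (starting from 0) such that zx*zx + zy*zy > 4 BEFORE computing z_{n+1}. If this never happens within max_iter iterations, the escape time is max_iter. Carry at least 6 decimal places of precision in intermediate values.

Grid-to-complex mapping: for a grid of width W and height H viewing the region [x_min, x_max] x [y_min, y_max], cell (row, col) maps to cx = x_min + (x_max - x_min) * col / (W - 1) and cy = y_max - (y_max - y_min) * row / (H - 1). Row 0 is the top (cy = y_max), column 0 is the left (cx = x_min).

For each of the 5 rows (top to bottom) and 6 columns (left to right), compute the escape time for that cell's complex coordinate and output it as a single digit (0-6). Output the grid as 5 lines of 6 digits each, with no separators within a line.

(row=0, col=0): c = -0.9600 + 0.4400i → escape time 6
(row=0, col=1): c = -0.6840 + 0.4400i → escape time 6
(row=0, col=2): c = -0.4080 + 0.4400i → escape time 6
(row=0, col=3): c = -0.1320 + 0.4400i → escape time 6
(row=0, col=4): c = 0.1440 + 0.4400i → escape time 6
(row=0, col=5): c = 0.4200 + 0.4400i → escape time 6
(row=1, col=0): c = -0.9600 + 0.0400i → escape time 6
(row=1, col=1): c = -0.6840 + 0.0400i → escape time 6
(row=1, col=2): c = -0.4080 + 0.0400i → escape time 6
(row=1, col=3): c = -0.1320 + 0.0400i → escape time 6
(row=1, col=4): c = 0.1440 + 0.0400i → escape time 6
(row=1, col=5): c = 0.4200 + 0.0400i → escape time 6
(row=2, col=0): c = -0.9600 + -0.3600i → escape time 6
(row=2, col=1): c = -0.6840 + -0.3600i → escape time 6
(row=2, col=2): c = -0.4080 + -0.3600i → escape time 6
(row=2, col=3): c = -0.1320 + -0.3600i → escape time 6
(row=2, col=4): c = 0.1440 + -0.3600i → escape time 6
(row=2, col=5): c = 0.4200 + -0.3600i → escape time 6
(row=3, col=0): c = -0.9600 + -0.7600i → escape time 4
(row=3, col=1): c = -0.6840 + -0.7600i → escape time 4
(row=3, col=2): c = -0.4080 + -0.7600i → escape time 6
(row=3, col=3): c = -0.1320 + -0.7600i → escape time 6
(row=3, col=4): c = 0.1440 + -0.7600i → escape time 6
(row=3, col=5): c = 0.4200 + -0.7600i → escape time 4
(row=4, col=0): c = -0.9600 + -1.1600i → escape time 3
(row=4, col=1): c = -0.6840 + -1.1600i → escape time 3
(row=4, col=2): c = -0.4080 + -1.1600i → escape time 3
(row=4, col=3): c = -0.1320 + -1.1600i → escape time 4
(row=4, col=4): c = 0.1440 + -1.1600i → escape time 3
(row=4, col=5): c = 0.4200 + -1.1600i → escape time 2

Answer: 666666
666666
666666
446664
333432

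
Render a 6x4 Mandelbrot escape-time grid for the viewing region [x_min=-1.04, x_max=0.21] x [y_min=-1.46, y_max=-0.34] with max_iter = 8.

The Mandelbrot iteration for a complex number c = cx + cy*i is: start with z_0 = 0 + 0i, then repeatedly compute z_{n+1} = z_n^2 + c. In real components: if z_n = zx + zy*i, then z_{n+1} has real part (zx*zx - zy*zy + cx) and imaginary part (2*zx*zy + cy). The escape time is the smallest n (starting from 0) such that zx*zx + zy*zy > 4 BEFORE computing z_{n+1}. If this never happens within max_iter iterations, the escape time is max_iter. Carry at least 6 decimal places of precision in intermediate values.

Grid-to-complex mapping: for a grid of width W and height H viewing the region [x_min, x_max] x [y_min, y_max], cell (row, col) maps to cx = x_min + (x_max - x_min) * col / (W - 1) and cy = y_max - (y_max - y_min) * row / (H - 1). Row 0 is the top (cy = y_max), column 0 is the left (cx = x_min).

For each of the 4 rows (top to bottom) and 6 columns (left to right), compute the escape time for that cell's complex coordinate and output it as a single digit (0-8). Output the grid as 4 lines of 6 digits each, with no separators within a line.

(row=0, col=0): c = -1.0400 + -0.3400i → escape time 8
(row=0, col=1): c = -0.7900 + -0.3400i → escape time 8
(row=0, col=2): c = -0.5400 + -0.3400i → escape time 8
(row=0, col=3): c = -0.2900 + -0.3400i → escape time 8
(row=0, col=4): c = -0.0400 + -0.3400i → escape time 8
(row=0, col=5): c = 0.2100 + -0.3400i → escape time 8
(row=1, col=0): c = -1.0400 + -0.7133i → escape time 3
(row=1, col=1): c = -0.7900 + -0.7133i → escape time 4
(row=1, col=2): c = -0.5400 + -0.7133i → escape time 7
(row=1, col=3): c = -0.2900 + -0.7133i → escape time 8
(row=1, col=4): c = -0.0400 + -0.7133i → escape time 8
(row=1, col=5): c = 0.2100 + -0.7133i → escape time 6
(row=2, col=0): c = -1.0400 + -1.0867i → escape time 3
(row=2, col=1): c = -0.7900 + -1.0867i → escape time 3
(row=2, col=2): c = -0.5400 + -1.0867i → escape time 3
(row=2, col=3): c = -0.2900 + -1.0867i → escape time 5
(row=2, col=4): c = -0.0400 + -1.0867i → escape time 5
(row=2, col=5): c = 0.2100 + -1.0867i → escape time 3
(row=3, col=0): c = -1.0400 + -1.4600i → escape time 2
(row=3, col=1): c = -0.7900 + -1.4600i → escape time 2
(row=3, col=2): c = -0.5400 + -1.4600i → escape time 2
(row=3, col=3): c = -0.2900 + -1.4600i → escape time 2
(row=3, col=4): c = -0.0400 + -1.4600i → escape time 2
(row=3, col=5): c = 0.2100 + -1.4600i → escape time 2

Answer: 888888
347886
333553
222222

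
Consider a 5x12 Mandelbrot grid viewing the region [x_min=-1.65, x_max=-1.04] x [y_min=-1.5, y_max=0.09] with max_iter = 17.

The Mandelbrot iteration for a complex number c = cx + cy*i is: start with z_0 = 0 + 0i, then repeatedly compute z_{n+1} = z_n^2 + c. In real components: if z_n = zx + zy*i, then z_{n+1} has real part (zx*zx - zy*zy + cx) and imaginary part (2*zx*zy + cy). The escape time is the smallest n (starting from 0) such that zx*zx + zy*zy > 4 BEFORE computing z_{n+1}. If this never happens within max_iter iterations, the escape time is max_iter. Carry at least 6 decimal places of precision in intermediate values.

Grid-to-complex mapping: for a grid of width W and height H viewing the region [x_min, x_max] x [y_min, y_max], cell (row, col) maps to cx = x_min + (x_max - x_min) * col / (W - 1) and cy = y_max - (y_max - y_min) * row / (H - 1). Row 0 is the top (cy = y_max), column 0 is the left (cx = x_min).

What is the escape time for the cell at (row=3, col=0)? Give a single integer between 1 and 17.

z_0 = 0 + 0i, c = -1.6500 + -0.3436i
Iter 1: z = -1.6500 + -0.3436i, |z|^2 = 2.8406
Iter 2: z = 0.9544 + 0.7904i, |z|^2 = 1.5356
Iter 3: z = -1.3638 + 1.1650i, |z|^2 = 3.2172
Iter 4: z = -1.1474 + -3.5213i, |z|^2 = 13.7162
Escaped at iteration 4

Answer: 4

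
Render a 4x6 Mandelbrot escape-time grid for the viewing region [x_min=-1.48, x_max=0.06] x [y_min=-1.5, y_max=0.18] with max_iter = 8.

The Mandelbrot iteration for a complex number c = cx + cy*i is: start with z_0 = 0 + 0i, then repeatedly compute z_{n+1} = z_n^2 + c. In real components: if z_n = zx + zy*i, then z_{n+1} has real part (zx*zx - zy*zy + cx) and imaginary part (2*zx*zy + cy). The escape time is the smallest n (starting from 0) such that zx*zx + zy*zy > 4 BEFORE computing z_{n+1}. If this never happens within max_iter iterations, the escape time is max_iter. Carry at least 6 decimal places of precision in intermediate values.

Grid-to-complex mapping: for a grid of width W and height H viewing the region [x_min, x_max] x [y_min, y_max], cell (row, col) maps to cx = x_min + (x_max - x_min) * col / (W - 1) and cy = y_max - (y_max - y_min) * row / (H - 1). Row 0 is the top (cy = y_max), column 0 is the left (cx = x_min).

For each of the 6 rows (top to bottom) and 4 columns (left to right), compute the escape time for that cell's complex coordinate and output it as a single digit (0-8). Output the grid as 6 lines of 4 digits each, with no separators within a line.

(row=0, col=0): c = -1.4800 + 0.1800i → escape time 5
(row=0, col=1): c = -0.9667 + 0.1800i → escape time 8
(row=0, col=2): c = -0.4533 + 0.1800i → escape time 8
(row=0, col=3): c = 0.0600 + 0.1800i → escape time 8
(row=1, col=0): c = -1.4800 + -0.1560i → escape time 6
(row=1, col=1): c = -0.9667 + -0.1560i → escape time 8
(row=1, col=2): c = -0.4533 + -0.1560i → escape time 8
(row=1, col=3): c = 0.0600 + -0.1560i → escape time 8
(row=2, col=0): c = -1.4800 + -0.4920i → escape time 3
(row=2, col=1): c = -0.9667 + -0.4920i → escape time 5
(row=2, col=2): c = -0.4533 + -0.4920i → escape time 8
(row=2, col=3): c = 0.0600 + -0.4920i → escape time 8
(row=3, col=0): c = -1.4800 + -0.8280i → escape time 3
(row=3, col=1): c = -0.9667 + -0.8280i → escape time 3
(row=3, col=2): c = -0.4533 + -0.8280i → escape time 5
(row=3, col=3): c = 0.0600 + -0.8280i → escape time 7
(row=4, col=0): c = -1.4800 + -1.1640i → escape time 2
(row=4, col=1): c = -0.9667 + -1.1640i → escape time 3
(row=4, col=2): c = -0.4533 + -1.1640i → escape time 3
(row=4, col=3): c = 0.0600 + -1.1640i → escape time 3
(row=5, col=0): c = -1.4800 + -1.5000i → escape time 1
(row=5, col=1): c = -0.9667 + -1.5000i → escape time 2
(row=5, col=2): c = -0.4533 + -1.5000i → escape time 2
(row=5, col=3): c = 0.0600 + -1.5000i → escape time 2

Answer: 5888
6888
3588
3357
2333
1222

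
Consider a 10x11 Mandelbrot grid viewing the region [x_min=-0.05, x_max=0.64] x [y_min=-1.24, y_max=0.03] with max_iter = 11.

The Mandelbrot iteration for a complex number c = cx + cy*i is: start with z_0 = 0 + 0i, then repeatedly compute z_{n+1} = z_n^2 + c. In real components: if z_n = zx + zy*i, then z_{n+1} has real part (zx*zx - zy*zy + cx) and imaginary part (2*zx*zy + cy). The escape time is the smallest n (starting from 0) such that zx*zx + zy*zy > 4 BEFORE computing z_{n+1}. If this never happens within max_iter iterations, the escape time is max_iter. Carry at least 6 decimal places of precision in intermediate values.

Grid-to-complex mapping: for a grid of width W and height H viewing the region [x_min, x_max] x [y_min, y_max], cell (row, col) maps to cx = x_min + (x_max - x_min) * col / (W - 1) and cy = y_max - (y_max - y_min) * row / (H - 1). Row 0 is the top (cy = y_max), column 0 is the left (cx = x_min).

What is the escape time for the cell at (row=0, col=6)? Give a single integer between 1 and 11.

z_0 = 0 + 0i, c = 0.4100 + 0.0300i
Iter 1: z = 0.4100 + 0.0300i, |z|^2 = 0.1690
Iter 2: z = 0.5772 + 0.0546i, |z|^2 = 0.3361
Iter 3: z = 0.7402 + 0.0930i, |z|^2 = 0.5565
Iter 4: z = 0.9492 + 0.1677i, |z|^2 = 0.9291
Iter 5: z = 1.2829 + 0.3484i, |z|^2 = 1.7671
Iter 6: z = 1.9344 + 0.9239i, |z|^2 = 4.5954
Escaped at iteration 6

Answer: 6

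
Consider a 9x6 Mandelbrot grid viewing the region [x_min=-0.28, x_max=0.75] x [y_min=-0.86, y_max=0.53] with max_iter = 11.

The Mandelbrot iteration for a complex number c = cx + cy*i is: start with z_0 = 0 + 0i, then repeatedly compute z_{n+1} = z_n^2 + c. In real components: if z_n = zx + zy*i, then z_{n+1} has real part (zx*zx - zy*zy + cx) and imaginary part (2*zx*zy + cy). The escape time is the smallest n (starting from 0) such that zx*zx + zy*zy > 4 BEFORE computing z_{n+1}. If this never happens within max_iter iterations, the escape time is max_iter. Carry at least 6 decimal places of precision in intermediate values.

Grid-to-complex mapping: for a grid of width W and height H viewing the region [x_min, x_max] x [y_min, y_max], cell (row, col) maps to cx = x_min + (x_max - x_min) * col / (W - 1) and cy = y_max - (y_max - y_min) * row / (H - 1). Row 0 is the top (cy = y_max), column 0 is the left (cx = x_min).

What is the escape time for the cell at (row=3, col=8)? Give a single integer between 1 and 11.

z_0 = 0 + 0i, c = 0.7500 + -0.3040i
Iter 1: z = 0.7500 + -0.3040i, |z|^2 = 0.6549
Iter 2: z = 1.2201 + -0.7600i, |z|^2 = 2.0662
Iter 3: z = 1.6610 + -2.1585i, |z|^2 = 7.4182
Escaped at iteration 3

Answer: 3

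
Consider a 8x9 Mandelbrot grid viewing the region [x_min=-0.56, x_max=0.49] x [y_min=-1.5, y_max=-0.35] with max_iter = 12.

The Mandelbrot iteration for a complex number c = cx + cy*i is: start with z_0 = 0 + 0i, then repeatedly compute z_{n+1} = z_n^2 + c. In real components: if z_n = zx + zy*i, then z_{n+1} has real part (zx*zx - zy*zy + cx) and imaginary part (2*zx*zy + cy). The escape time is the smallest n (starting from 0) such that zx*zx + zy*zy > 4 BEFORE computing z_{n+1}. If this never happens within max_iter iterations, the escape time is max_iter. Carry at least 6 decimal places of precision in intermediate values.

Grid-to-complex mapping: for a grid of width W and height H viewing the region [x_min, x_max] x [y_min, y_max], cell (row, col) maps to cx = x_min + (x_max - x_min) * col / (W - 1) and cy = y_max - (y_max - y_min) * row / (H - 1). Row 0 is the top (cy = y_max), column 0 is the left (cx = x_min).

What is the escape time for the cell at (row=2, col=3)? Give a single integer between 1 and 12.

z_0 = 0 + 0i, c = -0.1100 + -0.6375i
Iter 1: z = -0.1100 + -0.6375i, |z|^2 = 0.4185
Iter 2: z = -0.5043 + -0.4972i, |z|^2 = 0.5016
Iter 3: z = -0.1029 + -0.1360i, |z|^2 = 0.0291
Iter 4: z = -0.1179 + -0.6095i, |z|^2 = 0.3854
Iter 5: z = -0.4676 + -0.4938i, |z|^2 = 0.4625
Iter 6: z = -0.1352 + -0.1757i, |z|^2 = 0.0491
Iter 7: z = -0.1226 + -0.5900i, |z|^2 = 0.3631
Iter 8: z = -0.4431 + -0.4928i, |z|^2 = 0.4392
Iter 9: z = -0.1566 + -0.2008i, |z|^2 = 0.0648
Iter 10: z = -0.1258 + -0.5746i, |z|^2 = 0.3460
Iter 11: z = -0.4244 + -0.4929i, |z|^2 = 0.4231

Answer: 12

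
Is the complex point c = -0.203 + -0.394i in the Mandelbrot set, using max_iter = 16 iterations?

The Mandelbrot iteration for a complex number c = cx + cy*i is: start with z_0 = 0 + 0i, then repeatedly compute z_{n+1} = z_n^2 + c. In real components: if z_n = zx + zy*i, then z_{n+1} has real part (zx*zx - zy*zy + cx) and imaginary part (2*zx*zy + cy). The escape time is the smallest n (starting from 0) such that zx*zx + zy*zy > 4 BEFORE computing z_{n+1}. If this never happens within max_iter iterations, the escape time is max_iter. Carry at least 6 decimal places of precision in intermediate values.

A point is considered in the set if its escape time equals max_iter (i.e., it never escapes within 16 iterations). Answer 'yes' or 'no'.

z_0 = 0 + 0i, c = -0.2030 + -0.3940i
Iter 1: z = -0.2030 + -0.3940i, |z|^2 = 0.1964
Iter 2: z = -0.3170 + -0.2340i, |z|^2 = 0.1553
Iter 3: z = -0.1573 + -0.2456i, |z|^2 = 0.0851
Iter 4: z = -0.2386 + -0.3167i, |z|^2 = 0.1573
Iter 5: z = -0.2464 + -0.2429i, |z|^2 = 0.1197
Iter 6: z = -0.2013 + -0.2743i, |z|^2 = 0.1158
Iter 7: z = -0.2377 + -0.2836i, |z|^2 = 0.1369
Iter 8: z = -0.2269 + -0.2592i, |z|^2 = 0.1186
Iter 9: z = -0.2187 + -0.2764i, |z|^2 = 0.1242
Iter 10: z = -0.2316 + -0.2731i, |z|^2 = 0.1282
Iter 11: z = -0.2240 + -0.2675i, |z|^2 = 0.1217
Iter 12: z = -0.2244 + -0.2742i, |z|^2 = 0.1255
Iter 13: z = -0.2278 + -0.2710i, |z|^2 = 0.1253
Iter 14: z = -0.2245 + -0.2705i, |z|^2 = 0.1236
Iter 15: z = -0.2258 + -0.2725i, |z|^2 = 0.1252
Did not escape in 16 iterations → in set

Answer: yes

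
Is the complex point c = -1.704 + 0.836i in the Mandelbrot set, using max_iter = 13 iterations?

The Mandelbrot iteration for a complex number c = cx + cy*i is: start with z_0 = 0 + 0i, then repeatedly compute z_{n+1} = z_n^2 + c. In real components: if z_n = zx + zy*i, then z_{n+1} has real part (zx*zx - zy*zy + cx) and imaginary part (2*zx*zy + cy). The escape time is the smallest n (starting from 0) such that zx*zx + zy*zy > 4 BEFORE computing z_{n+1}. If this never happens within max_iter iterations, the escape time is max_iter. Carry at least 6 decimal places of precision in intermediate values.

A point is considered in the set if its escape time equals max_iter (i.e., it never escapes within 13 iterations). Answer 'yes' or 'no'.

Answer: no

Derivation:
z_0 = 0 + 0i, c = -1.7040 + 0.8360i
Iter 1: z = -1.7040 + 0.8360i, |z|^2 = 3.6025
Iter 2: z = 0.5007 + -2.0131i, |z|^2 = 4.3032
Escaped at iteration 2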